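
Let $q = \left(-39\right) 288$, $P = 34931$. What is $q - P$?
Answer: $-46163$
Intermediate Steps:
$q = -11232$
$q - P = -11232 - 34931 = -46163$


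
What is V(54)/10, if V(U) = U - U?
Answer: 0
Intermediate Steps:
V(U) = 0
V(54)/10 = 0/10 = (⅒)*0 = 0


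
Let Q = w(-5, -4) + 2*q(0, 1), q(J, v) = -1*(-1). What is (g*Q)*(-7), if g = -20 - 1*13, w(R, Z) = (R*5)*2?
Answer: -11088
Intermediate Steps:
q(J, v) = 1
w(R, Z) = 10*R (w(R, Z) = (5*R)*2 = 10*R)
Q = -48 (Q = 10*(-5) + 2*1 = -50 + 2 = -48)
g = -33 (g = -20 - 13 = -33)
(g*Q)*(-7) = -33*(-48)*(-7) = 1584*(-7) = -11088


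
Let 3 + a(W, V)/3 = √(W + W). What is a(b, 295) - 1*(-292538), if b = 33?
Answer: 292529 + 3*√66 ≈ 2.9255e+5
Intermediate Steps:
a(W, V) = -9 + 3*√2*√W (a(W, V) = -9 + 3*√(W + W) = -9 + 3*√(2*W) = -9 + 3*(√2*√W) = -9 + 3*√2*√W)
a(b, 295) - 1*(-292538) = (-9 + 3*√2*√33) - 1*(-292538) = (-9 + 3*√66) + 292538 = 292529 + 3*√66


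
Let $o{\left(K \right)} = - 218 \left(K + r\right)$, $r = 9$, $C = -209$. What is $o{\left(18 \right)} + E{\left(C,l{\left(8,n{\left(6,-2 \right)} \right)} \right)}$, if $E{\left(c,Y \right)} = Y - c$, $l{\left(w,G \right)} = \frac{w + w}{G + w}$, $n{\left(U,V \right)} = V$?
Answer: $- \frac{17023}{3} \approx -5674.3$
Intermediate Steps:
$l{\left(w,G \right)} = \frac{2 w}{G + w}$
$o{\left(K \right)} = -1962 - 218 K$ ($o{\left(K \right)} = - 218 \left(K + 9\right) = - 218 \left(9 + K\right) = -1962 - 218 K$)
$o{\left(18 \right)} + E{\left(C,l{\left(8,n{\left(6,-2 \right)} \right)} \right)} = \left(-1962 - 3924\right) + \left(2 \cdot 8 \frac{1}{-2 + 8} - -209\right) = \left(-1962 - 3924\right) + \left(2 \cdot 8 \cdot \frac{1}{6} + 209\right) = -5886 + \left(2 \cdot 8 \cdot \frac{1}{6} + 209\right) = -5886 + \left(\frac{8}{3} + 209\right) = -5886 + \frac{635}{3} = - \frac{17023}{3}$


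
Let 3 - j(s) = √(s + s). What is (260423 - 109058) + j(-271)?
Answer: 151368 - I*√542 ≈ 1.5137e+5 - 23.281*I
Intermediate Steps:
j(s) = 3 - √2*√s (j(s) = 3 - √(s + s) = 3 - √(2*s) = 3 - √2*√s)
(260423 - 109058) + j(-271) = (260423 - 109058) + (3 - √2*√(-271)) = 151365 + (3 - √2*I*√271) = 151365 + (3 - I*√542) = 151368 - I*√542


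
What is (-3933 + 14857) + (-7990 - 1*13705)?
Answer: -10771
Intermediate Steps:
(-3933 + 14857) + (-7990 - 1*13705) = 10924 + (-7990 - 13705) = 10924 - 21695 = -10771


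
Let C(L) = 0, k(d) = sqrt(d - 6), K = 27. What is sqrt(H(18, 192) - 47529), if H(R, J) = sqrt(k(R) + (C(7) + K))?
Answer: sqrt(-47529 + sqrt(27 + 2*sqrt(3))) ≈ 218.0*I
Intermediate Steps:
k(d) = sqrt(-6 + d)
H(R, J) = sqrt(27 + sqrt(-6 + R)) (H(R, J) = sqrt(sqrt(-6 + R) + (0 + 27)) = sqrt(sqrt(-6 + R) + 27) = sqrt(27 + sqrt(-6 + R)))
sqrt(H(18, 192) - 47529) = sqrt(sqrt(27 + sqrt(-6 + 18)) - 47529) = sqrt(sqrt(27 + sqrt(12)) - 47529) = sqrt(sqrt(27 + 2*sqrt(3)) - 47529) = sqrt(-47529 + sqrt(27 + 2*sqrt(3)))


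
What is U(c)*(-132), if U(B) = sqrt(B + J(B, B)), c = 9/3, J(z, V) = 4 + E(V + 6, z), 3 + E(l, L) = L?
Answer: -132*sqrt(7) ≈ -349.24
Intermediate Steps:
E(l, L) = -3 + L
J(z, V) = 1 + z (J(z, V) = 4 + (-3 + z) = 1 + z)
c = 3 (c = 9*(1/3) = 3)
U(B) = sqrt(1 + 2*B) (U(B) = sqrt(B + (1 + B)) = sqrt(1 + 2*B))
U(c)*(-132) = sqrt(1 + 2*3)*(-132) = sqrt(1 + 6)*(-132) = sqrt(7)*(-132) = -132*sqrt(7)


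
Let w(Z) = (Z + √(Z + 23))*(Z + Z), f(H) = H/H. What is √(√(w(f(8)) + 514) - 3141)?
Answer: √(-3141 + 2*√(129 + √6)) ≈ 55.84*I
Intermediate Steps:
f(H) = 1
w(Z) = 2*Z*(Z + √(23 + Z)) (w(Z) = (Z + √(23 + Z))*(2*Z) = 2*Z*(Z + √(23 + Z)))
√(√(w(f(8)) + 514) - 3141) = √(√(2*1*(1 + √(23 + 1)) + 514) - 3141) = √(√(2*1*(1 + √24) + 514) - 3141) = √(√(2*1*(1 + 2*√6) + 514) - 3141) = √(√((2 + 4*√6) + 514) - 3141) = √(√(516 + 4*√6) - 3141) = √(-3141 + √(516 + 4*√6))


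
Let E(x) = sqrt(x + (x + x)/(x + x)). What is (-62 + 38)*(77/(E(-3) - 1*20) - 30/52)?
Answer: 92140/871 + 308*I*sqrt(2)/67 ≈ 105.79 + 6.5012*I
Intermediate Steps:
E(x) = sqrt(1 + x) (E(x) = sqrt(x + (2*x)/((2*x))) = sqrt(x + (2*x)*(1/(2*x))) = sqrt(x + 1) = sqrt(1 + x))
(-62 + 38)*(77/(E(-3) - 1*20) - 30/52) = (-62 + 38)*(77/(sqrt(1 - 3) - 1*20) - 30/52) = -24*(77/(sqrt(-2) - 20) - 30*1/52) = -24*(77/(I*sqrt(2) - 20) - 15/26) = -24*(77/(-20 + I*sqrt(2)) - 15/26) = -24*(-15/26 + 77/(-20 + I*sqrt(2))) = 180/13 - 1848/(-20 + I*sqrt(2))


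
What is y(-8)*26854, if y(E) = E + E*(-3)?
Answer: 429664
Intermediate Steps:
y(E) = -2*E (y(E) = E - 3*E = -2*E)
y(-8)*26854 = -2*(-8)*26854 = 16*26854 = 429664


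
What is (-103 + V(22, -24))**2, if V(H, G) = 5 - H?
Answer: 14400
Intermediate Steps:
(-103 + V(22, -24))**2 = (-103 + (5 - 1*22))**2 = (-103 + (5 - 22))**2 = (-103 - 17)**2 = (-120)**2 = 14400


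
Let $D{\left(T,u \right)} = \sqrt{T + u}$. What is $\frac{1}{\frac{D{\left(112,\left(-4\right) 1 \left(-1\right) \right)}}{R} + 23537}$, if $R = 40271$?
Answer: $\frac{38171210740817}{898435787206609613} - \frac{80542 \sqrt{29}}{898435787206609613} \approx 4.2486 \cdot 10^{-5}$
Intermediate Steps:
$\frac{1}{\frac{D{\left(112,\left(-4\right) 1 \left(-1\right) \right)}}{R} + 23537} = \frac{1}{\frac{\sqrt{112 + \left(-4\right) 1 \left(-1\right)}}{40271} + 23537} = \frac{1}{\sqrt{112 - -4} \cdot \frac{1}{40271} + 23537} = \frac{1}{\sqrt{112 + 4} \cdot \frac{1}{40271} + 23537} = \frac{1}{\sqrt{116} \cdot \frac{1}{40271} + 23537} = \frac{1}{2 \sqrt{29} \cdot \frac{1}{40271} + 23537} = \frac{1}{\frac{2 \sqrt{29}}{40271} + 23537} = \frac{1}{23537 + \frac{2 \sqrt{29}}{40271}}$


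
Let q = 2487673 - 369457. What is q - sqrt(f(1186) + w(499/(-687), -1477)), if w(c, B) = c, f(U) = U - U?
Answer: 2118216 - I*sqrt(342813)/687 ≈ 2.1182e+6 - 0.85226*I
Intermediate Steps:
q = 2118216
f(U) = 0
q - sqrt(f(1186) + w(499/(-687), -1477)) = 2118216 - sqrt(0 + 499/(-687)) = 2118216 - sqrt(0 + 499*(-1/687)) = 2118216 - sqrt(0 - 499/687) = 2118216 - sqrt(-499/687) = 2118216 - I*sqrt(342813)/687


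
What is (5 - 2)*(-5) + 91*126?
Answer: 11451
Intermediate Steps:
(5 - 2)*(-5) + 91*126 = 3*(-5) + 11466 = -15 + 11466 = 11451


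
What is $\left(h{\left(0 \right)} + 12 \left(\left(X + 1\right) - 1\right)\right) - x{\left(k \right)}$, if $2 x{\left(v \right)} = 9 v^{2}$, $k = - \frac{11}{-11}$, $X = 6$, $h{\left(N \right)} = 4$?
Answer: $\frac{143}{2} \approx 71.5$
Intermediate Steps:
$k = 1$ ($k = \left(-11\right) \left(- \frac{1}{11}\right) = 1$)
$x{\left(v \right)} = \frac{9 v^{2}}{2}$
$\left(h{\left(0 \right)} + 12 \left(\left(X + 1\right) - 1\right)\right) - x{\left(k \right)} = \left(4 + 12 \left(\left(6 + 1\right) - 1\right)\right) - \frac{9 \cdot 1^{2}}{2} = \left(4 + 12 \left(7 - 1\right)\right) - \frac{9}{2} \cdot 1 = \left(4 + 12 \cdot 6\right) - \frac{9}{2} = \left(4 + 72\right) - \frac{9}{2} = 76 - \frac{9}{2} = \frac{143}{2}$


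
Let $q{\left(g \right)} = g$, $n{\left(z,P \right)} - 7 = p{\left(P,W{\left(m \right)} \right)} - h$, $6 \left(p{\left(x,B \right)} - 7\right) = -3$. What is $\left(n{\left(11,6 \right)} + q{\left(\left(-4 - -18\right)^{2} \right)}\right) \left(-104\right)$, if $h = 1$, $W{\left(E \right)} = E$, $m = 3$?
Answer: $-21684$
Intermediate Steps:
$p{\left(x,B \right)} = \frac{13}{2}$ ($p{\left(x,B \right)} = 7 + \frac{1}{6} \left(-3\right) = 7 - \frac{1}{2} = \frac{13}{2}$)
$n{\left(z,P \right)} = \frac{25}{2}$ ($n{\left(z,P \right)} = 7 + \left(\frac{13}{2} - 1\right) = 7 + \frac{11}{2} = \frac{25}{2}$)
$\left(n{\left(11,6 \right)} + q{\left(\left(-4 - -18\right)^{2} \right)}\right) \left(-104\right) = \left(\frac{25}{2} + \left(-4 - -18\right)^{2}\right) \left(-104\right) = \left(\frac{25}{2} + \left(-4 + \left(20 - 2\right)\right)^{2}\right) \left(-104\right) = \left(\frac{25}{2} + \left(-4 + 18\right)^{2}\right) \left(-104\right) = \left(\frac{25}{2} + 14^{2}\right) \left(-104\right) = \left(\frac{25}{2} + 196\right) \left(-104\right) = \frac{417}{2} \left(-104\right) = -21684$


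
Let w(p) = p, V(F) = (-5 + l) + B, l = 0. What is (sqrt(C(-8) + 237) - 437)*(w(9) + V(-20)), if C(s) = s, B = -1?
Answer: -1311 + 3*sqrt(229) ≈ -1265.6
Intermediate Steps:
V(F) = -6 (V(F) = (-5 + 0) - 1 = -5 - 1 = -6)
(sqrt(C(-8) + 237) - 437)*(w(9) + V(-20)) = (sqrt(-8 + 237) - 437)*(9 - 6) = (sqrt(229) - 437)*3 = (-437 + sqrt(229))*3 = -1311 + 3*sqrt(229)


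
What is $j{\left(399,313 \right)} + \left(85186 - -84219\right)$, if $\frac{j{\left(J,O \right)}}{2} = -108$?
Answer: $169189$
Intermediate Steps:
$j{\left(J,O \right)} = -216$ ($j{\left(J,O \right)} = 2 \left(-108\right) = -216$)
$j{\left(399,313 \right)} + \left(85186 - -84219\right) = -216 + \left(85186 - -84219\right) = -216 + \left(85186 + 84219\right) = -216 + 169405 = 169189$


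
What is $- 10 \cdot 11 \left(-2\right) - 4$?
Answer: $216$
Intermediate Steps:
$- 10 \cdot 11 \left(-2\right) - 4 = \left(-10\right) \left(-22\right) - 4 = 220 - 4 = 216$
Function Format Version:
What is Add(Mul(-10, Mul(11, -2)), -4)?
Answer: 216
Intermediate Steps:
Add(Mul(-10, Mul(11, -2)), -4) = Add(Mul(-10, -22), -4) = Add(220, -4) = 216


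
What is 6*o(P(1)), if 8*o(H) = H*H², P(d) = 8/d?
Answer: 384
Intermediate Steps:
o(H) = H³/8 (o(H) = (H*H²)/8 = H³/8)
6*o(P(1)) = 6*((8/1)³/8) = 6*((8*1)³/8) = 6*((⅛)*8³) = 6*((⅛)*512) = 6*64 = 384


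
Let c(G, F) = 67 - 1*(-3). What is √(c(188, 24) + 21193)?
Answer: √21263 ≈ 145.82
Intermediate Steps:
c(G, F) = 70 (c(G, F) = 67 + 3 = 70)
√(c(188, 24) + 21193) = √(70 + 21193) = √21263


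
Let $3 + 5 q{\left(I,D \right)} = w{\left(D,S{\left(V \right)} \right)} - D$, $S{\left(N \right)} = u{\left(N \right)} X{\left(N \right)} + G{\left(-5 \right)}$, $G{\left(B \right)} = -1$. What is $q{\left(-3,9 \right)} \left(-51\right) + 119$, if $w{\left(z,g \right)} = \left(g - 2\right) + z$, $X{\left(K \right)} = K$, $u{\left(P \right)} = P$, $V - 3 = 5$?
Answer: $- \frac{2363}{5} \approx -472.6$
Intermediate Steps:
$V = 8$ ($V = 3 + 5 = 8$)
$S{\left(N \right)} = -1 + N^{2}$ ($S{\left(N \right)} = N N - 1 = N^{2} - 1 = -1 + N^{2}$)
$w{\left(z,g \right)} = -2 + g + z$ ($w{\left(z,g \right)} = \left(-2 + g\right) + z = -2 + g + z$)
$q{\left(I,D \right)} = \frac{58}{5}$ ($q{\left(I,D \right)} = - \frac{3}{5} + \frac{\left(-2 - \left(1 - 8^{2}\right) + D\right) - D}{5} = - \frac{3}{5} + \frac{\left(-2 + \left(-1 + 64\right) + D\right) - D}{5} = - \frac{3}{5} + \frac{\left(-2 + 63 + D\right) - D}{5} = - \frac{3}{5} + \frac{\left(61 + D\right) - D}{5} = - \frac{3}{5} + \frac{1}{5} \cdot 61 = - \frac{3}{5} + \frac{61}{5} = \frac{58}{5}$)
$q{\left(-3,9 \right)} \left(-51\right) + 119 = \frac{58}{5} \left(-51\right) + 119 = - \frac{2958}{5} + 119 = - \frac{2363}{5}$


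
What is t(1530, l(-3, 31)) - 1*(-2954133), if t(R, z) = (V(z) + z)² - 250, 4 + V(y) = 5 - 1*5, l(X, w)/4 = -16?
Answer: 2958507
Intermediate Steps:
l(X, w) = -64 (l(X, w) = 4*(-16) = -64)
V(y) = -4 (V(y) = -4 + (5 - 1*5) = -4 + (5 - 5) = -4 + 0 = -4)
t(R, z) = -250 + (-4 + z)² (t(R, z) = (-4 + z)² - 250 = -250 + (-4 + z)²)
t(1530, l(-3, 31)) - 1*(-2954133) = (-250 + (-4 - 64)²) - 1*(-2954133) = (-250 + (-68)²) + 2954133 = (-250 + 4624) + 2954133 = 4374 + 2954133 = 2958507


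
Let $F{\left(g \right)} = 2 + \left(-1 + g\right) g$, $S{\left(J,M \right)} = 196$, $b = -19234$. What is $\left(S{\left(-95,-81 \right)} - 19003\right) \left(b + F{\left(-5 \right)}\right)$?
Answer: $361132014$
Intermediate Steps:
$F{\left(g \right)} = 2 + g \left(-1 + g\right)$
$\left(S{\left(-95,-81 \right)} - 19003\right) \left(b + F{\left(-5 \right)}\right) = \left(196 - 19003\right) \left(-19234 + \left(2 + \left(-5\right)^{2} - -5\right)\right) = - 18807 \left(-19234 + \left(2 + 25 + 5\right)\right) = - 18807 \left(-19234 + 32\right) = \left(-18807\right) \left(-19202\right) = 361132014$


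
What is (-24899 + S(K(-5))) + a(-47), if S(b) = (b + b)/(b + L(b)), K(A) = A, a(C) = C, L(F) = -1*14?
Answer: -473964/19 ≈ -24945.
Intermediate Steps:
L(F) = -14
S(b) = 2*b/(-14 + b) (S(b) = (b + b)/(b - 14) = (2*b)/(-14 + b) = 2*b/(-14 + b))
(-24899 + S(K(-5))) + a(-47) = (-24899 + 2*(-5)/(-14 - 5)) - 47 = (-24899 + 2*(-5)/(-19)) - 47 = (-24899 + 2*(-5)*(-1/19)) - 47 = (-24899 + 10/19) - 47 = -473071/19 - 47 = -473964/19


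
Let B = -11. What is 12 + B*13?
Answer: -131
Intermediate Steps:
12 + B*13 = 12 - 11*13 = 12 - 143 = -131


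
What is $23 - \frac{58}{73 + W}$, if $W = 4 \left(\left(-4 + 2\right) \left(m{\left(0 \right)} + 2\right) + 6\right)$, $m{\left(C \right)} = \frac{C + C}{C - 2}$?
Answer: $\frac{1805}{81} \approx 22.284$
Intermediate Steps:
$m{\left(C \right)} = \frac{2 C}{-2 + C}$
$W = 8$ ($W = 4 \left(\left(-4 + 2\right) \left(2 \cdot 0 \frac{1}{-2 + 0} + 2\right) + 6\right) = 4 \left(- 2 \left(2 \cdot 0 \frac{1}{-2} + 2\right) + 6\right) = 4 \left(- 2 \left(2 \cdot 0 \left(- \frac{1}{2}\right) + 2\right) + 6\right) = 4 \left(- 2 \left(0 + 2\right) + 6\right) = 4 \left(\left(-2\right) 2 + 6\right) = 4 \left(-4 + 6\right) = 4 \cdot 2 = 8$)
$23 - \frac{58}{73 + W} = 23 - \frac{58}{73 + 8} = 23 - \frac{58}{81} = \frac{1805}{81}$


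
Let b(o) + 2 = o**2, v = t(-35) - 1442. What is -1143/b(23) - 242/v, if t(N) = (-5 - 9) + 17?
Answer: -1517243/758353 ≈ -2.0007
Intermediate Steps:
t(N) = 3 (t(N) = -14 + 17 = 3)
v = -1439 (v = 3 - 1442 = -1439)
b(o) = -2 + o**2
-1143/b(23) - 242/v = -1143/(-2 + 23**2) - 242/(-1439) = -1143/(-2 + 529) - 242*(-1/1439) = -1143/527 + 242/1439 = -1517243/758353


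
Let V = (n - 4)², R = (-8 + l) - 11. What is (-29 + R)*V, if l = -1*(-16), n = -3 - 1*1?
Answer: -2048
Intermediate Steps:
n = -4 (n = -3 - 1 = -4)
l = 16
R = -3 (R = (-8 + 16) - 11 = 8 - 11 = -3)
V = 64 (V = (-4 - 4)² = (-8)² = 64)
(-29 + R)*V = (-29 - 3)*64 = -32*64 = -2048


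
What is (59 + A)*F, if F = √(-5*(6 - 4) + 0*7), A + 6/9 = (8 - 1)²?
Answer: 322*I*√10/3 ≈ 339.42*I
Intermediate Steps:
A = 145/3 (A = -⅔ + (8 - 1)² = -⅔ + 7² = -⅔ + 49 = 145/3 ≈ 48.333)
F = I*√10 (F = √(-5*2 + 0) = √(-10 + 0) = √(-10) = I*√10 ≈ 3.1623*I)
(59 + A)*F = (59 + 145/3)*(I*√10) = 322*(I*√10)/3 = 322*I*√10/3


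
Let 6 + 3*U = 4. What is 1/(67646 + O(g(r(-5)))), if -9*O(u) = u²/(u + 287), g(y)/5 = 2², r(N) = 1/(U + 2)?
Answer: 2763/186905498 ≈ 1.4783e-5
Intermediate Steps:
U = -⅔ (U = -2 + (⅓)*4 = -2 + 4/3 = -⅔ ≈ -0.66667)
r(N) = ¾ (r(N) = 1/(-⅔ + 2) = 1/(4/3) = ¾)
g(y) = 20 (g(y) = 5*2² = 5*4 = 20)
O(u) = -u²/(9*(287 + u)) (O(u) = -u²/(9*(u + 287)) = -u²/(9*(287 + u)))
1/(67646 + O(g(r(-5)))) = 1/(67646 - 1*20²/(2583 + 9*20)) = 1/(67646 - 1*400/(2583 + 180)) = 1/(67646 - 1*400/2763) = 1/(67646 - 1*400*1/2763) = 1/(67646 - 400/2763) = 1/(186905498/2763) = 2763/186905498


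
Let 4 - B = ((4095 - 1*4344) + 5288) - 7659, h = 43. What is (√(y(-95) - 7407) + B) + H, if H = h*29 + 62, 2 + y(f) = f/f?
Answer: 3933 + 4*I*√463 ≈ 3933.0 + 86.07*I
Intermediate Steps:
y(f) = -1 (y(f) = -2 + f/f = -2 + 1 = -1)
H = 1309 (H = 43*29 + 62 = 1247 + 62 = 1309)
B = 2624 (B = 4 - (((4095 - 1*4344) + 5288) - 7659) = 4 - (((4095 - 4344) + 5288) - 7659) = 4 - ((-249 + 5288) - 7659) = 4 - (5039 - 7659) = 4 - 1*(-2620) = 4 + 2620 = 2624)
(√(y(-95) - 7407) + B) + H = (√(-1 - 7407) + 2624) + 1309 = (√(-7408) + 2624) + 1309 = (4*I*√463 + 2624) + 1309 = (2624 + 4*I*√463) + 1309 = 3933 + 4*I*√463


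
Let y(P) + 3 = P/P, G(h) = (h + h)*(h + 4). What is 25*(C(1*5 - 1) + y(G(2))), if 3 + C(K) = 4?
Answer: -25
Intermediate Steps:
C(K) = 1 (C(K) = -3 + 4 = 1)
G(h) = 2*h*(4 + h) (G(h) = (2*h)*(4 + h) = 2*h*(4 + h))
y(P) = -2 (y(P) = -3 + P/P = -3 + 1 = -2)
25*(C(1*5 - 1) + y(G(2))) = 25*(1 - 2) = 25*(-1) = -25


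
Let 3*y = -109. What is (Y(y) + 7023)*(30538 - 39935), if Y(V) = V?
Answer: -196961120/3 ≈ -6.5654e+7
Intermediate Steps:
y = -109/3 (y = (⅓)*(-109) = -109/3 ≈ -36.333)
(Y(y) + 7023)*(30538 - 39935) = (-109/3 + 7023)*(30538 - 39935) = (20960/3)*(-9397) = -196961120/3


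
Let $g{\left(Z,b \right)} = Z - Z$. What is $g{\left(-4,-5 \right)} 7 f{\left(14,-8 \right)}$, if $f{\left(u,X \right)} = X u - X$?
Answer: $0$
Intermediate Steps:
$g{\left(Z,b \right)} = 0$
$f{\left(u,X \right)} = - X + X u$
$g{\left(-4,-5 \right)} 7 f{\left(14,-8 \right)} = 0 \cdot 7 \left(- 8 \left(-1 + 14\right)\right) = 0 \cdot 7 \left(\left(-8\right) 13\right) = 0 \cdot 7 \left(-104\right) = 0 \left(-728\right) = 0$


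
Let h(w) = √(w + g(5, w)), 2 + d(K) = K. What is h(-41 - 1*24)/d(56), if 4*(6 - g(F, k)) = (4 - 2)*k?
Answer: I*√106/108 ≈ 0.09533*I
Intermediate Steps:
g(F, k) = 6 - k/2 (g(F, k) = 6 - (4 - 2)*k/4 = 6 - k/2)
d(K) = -2 + K
h(w) = √(6 + w/2) (h(w) = √(w + (6 - w/2)) = √(6 + w/2))
h(-41 - 1*24)/d(56) = (√(24 + 2*(-41 - 1*24))/2)/(-2 + 56) = (√(24 + 2*(-41 - 24))/2)/54 = (√(24 + 2*(-65))/2)*(1/54) = (√(24 - 130)/2)*(1/54) = (√(-106)/2)*(1/54) = ((I*√106)/2)*(1/54) = (I*√106/2)*(1/54) = I*√106/108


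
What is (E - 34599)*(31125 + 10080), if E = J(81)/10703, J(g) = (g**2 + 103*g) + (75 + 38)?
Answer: -15258132386400/10703 ≈ -1.4256e+9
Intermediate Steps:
J(g) = 113 + g**2 + 103*g (J(g) = (g**2 + 103*g) + 113 = 113 + g**2 + 103*g)
E = 15017/10703 (E = (113 + 81**2 + 103*81)/10703 = (113 + 6561 + 8343)*(1/10703) = 15017*(1/10703) = 15017/10703 ≈ 1.4031)
(E - 34599)*(31125 + 10080) = (15017/10703 - 34599)*(31125 + 10080) = -370298080/10703*41205 = -15258132386400/10703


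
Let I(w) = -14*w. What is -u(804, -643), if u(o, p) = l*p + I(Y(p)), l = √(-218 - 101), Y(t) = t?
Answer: -9002 + 643*I*√319 ≈ -9002.0 + 11484.0*I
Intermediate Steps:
l = I*√319 (l = √(-319) = I*√319 ≈ 17.861*I)
u(o, p) = -14*p + I*p*√319 (u(o, p) = (I*√319)*p - 14*p = I*p*√319 - 14*p = -14*p + I*p*√319)
-u(804, -643) = -(-643)*(-14 + I*√319) = -(9002 - 643*I*√319) = -9002 + 643*I*√319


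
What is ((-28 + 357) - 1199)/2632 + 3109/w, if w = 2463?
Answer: 3020039/3241308 ≈ 0.93174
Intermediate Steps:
((-28 + 357) - 1199)/2632 + 3109/w = ((-28 + 357) - 1199)/2632 + 3109/2463 = (329 - 1199)*(1/2632) + 3109*(1/2463) = -870*1/2632 + 3109/2463 = -435/1316 + 3109/2463 = 3020039/3241308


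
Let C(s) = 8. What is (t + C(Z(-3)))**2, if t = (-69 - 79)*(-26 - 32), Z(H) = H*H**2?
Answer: 73822464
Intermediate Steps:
Z(H) = H**3
t = 8584 (t = -148*(-58) = 8584)
(t + C(Z(-3)))**2 = (8584 + 8)**2 = 8592**2 = 73822464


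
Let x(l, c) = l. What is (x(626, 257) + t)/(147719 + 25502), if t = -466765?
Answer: -466139/173221 ≈ -2.6910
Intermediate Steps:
(x(626, 257) + t)/(147719 + 25502) = (626 - 466765)/(147719 + 25502) = -466139/173221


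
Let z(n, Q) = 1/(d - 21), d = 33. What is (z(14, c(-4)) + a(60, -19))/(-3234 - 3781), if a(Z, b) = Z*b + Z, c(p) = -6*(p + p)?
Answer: 12959/84180 ≈ 0.15394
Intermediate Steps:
c(p) = -12*p
z(n, Q) = 1/12 (z(n, Q) = 1/(33 - 21) = 1/12)
a(Z, b) = Z + Z*b
(z(14, c(-4)) + a(60, -19))/(-3234 - 3781) = (1/12 + 60*(1 - 19))/(-3234 - 3781) = (1/12 + 60*(-18))/(-7015) = (1/12 - 1080)*(-1/7015) = -12959/12*(-1/7015) = 12959/84180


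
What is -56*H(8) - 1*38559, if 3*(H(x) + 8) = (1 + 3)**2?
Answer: -115229/3 ≈ -38410.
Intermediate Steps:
H(x) = -8/3 (H(x) = -8 + (1 + 3)**2/3 = -8 + (1/3)*4**2 = -8 + (1/3)*16 = -8 + 16/3 = -8/3)
-56*H(8) - 1*38559 = -56*(-8/3) - 1*38559 = 448/3 - 38559 = -115229/3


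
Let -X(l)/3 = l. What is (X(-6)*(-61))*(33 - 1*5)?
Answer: -30744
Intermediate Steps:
X(l) = -3*l
(X(-6)*(-61))*(33 - 1*5) = (-3*(-6)*(-61))*(33 - 1*5) = (18*(-61))*(33 - 5) = -1098*28 = -30744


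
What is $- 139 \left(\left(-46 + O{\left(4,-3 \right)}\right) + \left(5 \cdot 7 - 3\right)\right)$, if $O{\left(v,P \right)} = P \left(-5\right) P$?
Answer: $8201$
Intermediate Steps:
$O{\left(v,P \right)} = - 5 P^{2}$ ($O{\left(v,P \right)} = - 5 P P = - 5 P^{2}$)
$- 139 \left(\left(-46 + O{\left(4,-3 \right)}\right) + \left(5 \cdot 7 - 3\right)\right) = - 139 \left(\left(-46 - 5 \left(-3\right)^{2}\right) + \left(5 \cdot 7 - 3\right)\right) = - 139 \left(\left(-46 - 45\right) + \left(35 - 3\right)\right) = - 139 \left(\left(-46 - 45\right) + 32\right) = - 139 \left(-91 + 32\right) = \left(-139\right) \left(-59\right) = 8201$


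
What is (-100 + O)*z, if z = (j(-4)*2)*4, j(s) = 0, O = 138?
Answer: 0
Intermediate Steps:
z = 0 (z = (0*2)*4 = 0*4 = 0)
(-100 + O)*z = (-100 + 138)*0 = 38*0 = 0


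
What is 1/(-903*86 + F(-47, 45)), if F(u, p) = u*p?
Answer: -1/79773 ≈ -1.2536e-5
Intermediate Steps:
F(u, p) = p*u
1/(-903*86 + F(-47, 45)) = 1/(-903*86 + 45*(-47)) = 1/(-77658 - 2115) = 1/(-79773) = -1/79773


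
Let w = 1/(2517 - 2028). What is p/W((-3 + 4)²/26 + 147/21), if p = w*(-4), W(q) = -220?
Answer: 1/26895 ≈ 3.7182e-5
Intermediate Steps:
w = 1/489 ≈ 0.0020450
p = -4/489 (p = (1/489)*(-4) = -4/489 ≈ -0.0081800)
p/W((-3 + 4)²/26 + 147/21) = -4/489/(-220) = -4/489*(-1/220) = 1/26895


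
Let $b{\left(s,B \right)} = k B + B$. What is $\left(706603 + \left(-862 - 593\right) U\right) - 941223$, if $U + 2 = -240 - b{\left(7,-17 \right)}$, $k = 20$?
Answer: $-401945$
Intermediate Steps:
$b{\left(s,B \right)} = 21 B$ ($b{\left(s,B \right)} = 20 B + B = 21 B$)
$U = 115$ ($U = -2 - \left(240 + 21 \left(-17\right)\right) = -2 - -117 = -2 + \left(-240 + 357\right) = -2 + 117 = 115$)
$\left(706603 + \left(-862 - 593\right) U\right) - 941223 = \left(706603 + \left(-862 - 593\right) 115\right) - 941223 = \left(706603 - 167325\right) - 941223 = 539278 - 941223 = -401945$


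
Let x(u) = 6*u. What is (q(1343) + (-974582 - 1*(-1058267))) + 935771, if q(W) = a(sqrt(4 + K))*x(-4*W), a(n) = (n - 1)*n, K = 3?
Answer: 793832 + 32232*sqrt(7) ≈ 8.7911e+5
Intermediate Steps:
a(n) = n*(-1 + n) (a(n) = (-1 + n)*n = n*(-1 + n))
q(W) = -24*W*sqrt(7)*(-1 + sqrt(7)) (q(W) = (sqrt(4 + 3)*(-1 + sqrt(4 + 3)))*(6*(-4*W)) = (sqrt(7)*(-1 + sqrt(7)))*(-24*W) = -24*W*sqrt(7)*(-1 + sqrt(7)))
(q(1343) + (-974582 - 1*(-1058267))) + 935771 = (24*1343*(-7 + sqrt(7)) + (-974582 - 1*(-1058267))) + 935771 = ((-225624 + 32232*sqrt(7)) + (-974582 + 1058267)) + 935771 = ((-225624 + 32232*sqrt(7)) + 83685) + 935771 = (-141939 + 32232*sqrt(7)) + 935771 = 793832 + 32232*sqrt(7)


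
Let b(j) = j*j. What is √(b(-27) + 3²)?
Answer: 3*√82 ≈ 27.166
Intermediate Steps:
b(j) = j²
√(b(-27) + 3²) = √((-27)² + 3²) = √(729 + 9) = √738 = 3*√82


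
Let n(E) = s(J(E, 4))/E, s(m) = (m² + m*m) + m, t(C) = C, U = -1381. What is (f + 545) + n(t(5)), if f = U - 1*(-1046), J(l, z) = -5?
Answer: 219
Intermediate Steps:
s(m) = m + 2*m² (s(m) = (m² + m²) + m = 2*m² + m = m + 2*m²)
f = -335 (f = -1381 - 1*(-1046) = -1381 + 1046 = -335)
n(E) = 45/E (n(E) = (-5*(1 + 2*(-5)))/E = (-5*(1 - 10))/E = (-5*(-9))/E = 45/E)
(f + 545) + n(t(5)) = (-335 + 545) + 45/5 = 210 + 45*(⅕) = 210 + 9 = 219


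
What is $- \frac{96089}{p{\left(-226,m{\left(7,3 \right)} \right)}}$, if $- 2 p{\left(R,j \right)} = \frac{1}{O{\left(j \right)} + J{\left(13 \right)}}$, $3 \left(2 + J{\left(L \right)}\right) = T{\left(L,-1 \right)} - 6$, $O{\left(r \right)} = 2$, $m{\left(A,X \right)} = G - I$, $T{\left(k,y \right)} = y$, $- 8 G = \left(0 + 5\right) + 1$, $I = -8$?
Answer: $- \frac{1345246}{3} \approx -4.4842 \cdot 10^{5}$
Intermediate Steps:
$G = - \frac{3}{4}$ ($G = - \frac{\left(0 + 5\right) + 1}{8} = - \frac{5 + 1}{8} = \left(- \frac{1}{8}\right) 6 = - \frac{3}{4} \approx -0.75$)
$m{\left(A,X \right)} = \frac{29}{4}$ ($m{\left(A,X \right)} = - \frac{3}{4} - -8 = - \frac{3}{4} + 8 = \frac{29}{4}$)
$J{\left(L \right)} = - \frac{13}{3}$ ($J{\left(L \right)} = -2 + \frac{-1 - 6}{3} = -2 + \frac{1}{3} \left(-7\right) = -2 - \frac{7}{3} = - \frac{13}{3}$)
$p{\left(R,j \right)} = \frac{3}{14}$ ($p{\left(R,j \right)} = - \frac{1}{2 \left(2 - \frac{13}{3}\right)} = - \frac{1}{2 \left(- \frac{7}{3}\right)} = \left(- \frac{1}{2}\right) \left(- \frac{3}{7}\right) = \frac{3}{14}$)
$- \frac{96089}{p{\left(-226,m{\left(7,3 \right)} \right)}} = - \frac{96089}{\frac{3}{14}} = \left(-96089\right) \frac{14}{3} = - \frac{1345246}{3}$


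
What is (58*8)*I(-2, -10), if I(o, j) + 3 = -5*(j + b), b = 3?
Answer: 14848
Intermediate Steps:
I(o, j) = -18 - 5*j (I(o, j) = -3 - 5*(j + 3) = -3 - 5*(3 + j) = -3 + (-15 - 5*j) = -18 - 5*j)
(58*8)*I(-2, -10) = (58*8)*(-18 - 5*(-10)) = 464*(-18 + 50) = 464*32 = 14848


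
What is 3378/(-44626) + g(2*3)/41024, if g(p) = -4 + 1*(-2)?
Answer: -34711707/457684256 ≈ -0.075842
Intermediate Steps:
g(p) = -6 (g(p) = -4 - 2 = -6)
3378/(-44626) + g(2*3)/41024 = 3378/(-44626) - 6/41024 = 3378*(-1/44626) - 6*1/41024 = -1689/22313 - 3/20512 = -34711707/457684256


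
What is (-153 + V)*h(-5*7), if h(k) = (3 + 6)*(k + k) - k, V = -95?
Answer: 147560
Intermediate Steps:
h(k) = 17*k (h(k) = 9*(2*k) - k = 18*k - k = 17*k)
(-153 + V)*h(-5*7) = (-153 - 95)*(17*(-5*7)) = -4216*(-35) = -248*(-595) = 147560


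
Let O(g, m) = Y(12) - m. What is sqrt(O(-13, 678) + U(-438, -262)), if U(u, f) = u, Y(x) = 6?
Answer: I*sqrt(1110) ≈ 33.317*I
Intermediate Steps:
O(g, m) = 6 - m
sqrt(O(-13, 678) + U(-438, -262)) = sqrt((6 - 1*678) - 438) = sqrt((6 - 678) - 438) = sqrt(-672 - 438) = sqrt(-1110) = I*sqrt(1110)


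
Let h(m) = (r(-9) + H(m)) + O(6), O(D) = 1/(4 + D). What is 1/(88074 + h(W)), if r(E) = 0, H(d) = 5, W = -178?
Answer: 10/880791 ≈ 1.1353e-5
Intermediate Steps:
h(m) = 51/10 (h(m) = (0 + 5) + 1/(4 + 6) = 5 + 1/10 = 5 + ⅒ = 51/10)
1/(88074 + h(W)) = 1/(88074 + 51/10) = 1/(880791/10) = 10/880791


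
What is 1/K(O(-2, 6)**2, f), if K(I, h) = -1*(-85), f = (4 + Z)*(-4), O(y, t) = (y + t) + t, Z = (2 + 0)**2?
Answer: 1/85 ≈ 0.011765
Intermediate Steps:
Z = 4 (Z = 2**2 = 4)
O(y, t) = y + 2*t (O(y, t) = (t + y) + t = y + 2*t)
f = -32 (f = (4 + 4)*(-4) = 8*(-4) = -32)
K(I, h) = 85
1/K(O(-2, 6)**2, f) = 1/85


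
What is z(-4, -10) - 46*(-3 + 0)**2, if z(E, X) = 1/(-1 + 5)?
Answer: -1655/4 ≈ -413.75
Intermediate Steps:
z(E, X) = 1/4
z(-4, -10) - 46*(-3 + 0)**2 = 1/4 - 46*(-3 + 0)**2 = 1/4 - 46*(-3)**2 = 1/4 - 46*9 = 1/4 - 414 = -1655/4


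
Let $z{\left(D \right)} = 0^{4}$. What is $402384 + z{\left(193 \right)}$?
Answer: $402384$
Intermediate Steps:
$z{\left(D \right)} = 0$
$402384 + z{\left(193 \right)} = 402384 + 0 = 402384$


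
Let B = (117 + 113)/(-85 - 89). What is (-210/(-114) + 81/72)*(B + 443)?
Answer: 8665063/6612 ≈ 1310.5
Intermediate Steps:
B = -115/87 (B = 230/(-174) = 230*(-1/174) = -115/87 ≈ -1.3218)
(-210/(-114) + 81/72)*(B + 443) = (-210/(-114) + 81/72)*(-115/87 + 443) = (-210*(-1/114) + 81*(1/72))*(38426/87) = (35/19 + 9/8)*(38426/87) = (451/152)*(38426/87) = 8665063/6612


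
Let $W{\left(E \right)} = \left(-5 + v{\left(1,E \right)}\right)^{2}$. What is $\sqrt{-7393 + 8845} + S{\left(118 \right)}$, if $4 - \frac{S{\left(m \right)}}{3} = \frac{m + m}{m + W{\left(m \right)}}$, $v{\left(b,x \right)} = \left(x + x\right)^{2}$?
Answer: $\frac{37217850480}{3101487599} + 22 \sqrt{3} \approx 50.105$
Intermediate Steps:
$v{\left(b,x \right)} = 4 x^{2}$ ($v{\left(b,x \right)} = \left(2 x\right)^{2} = 4 x^{2}$)
$W{\left(E \right)} = \left(-5 + 4 E^{2}\right)^{2}$
$S{\left(m \right)} = 12 - \frac{6 m}{m + \left(-5 + 4 m^{2}\right)^{2}}$ ($S{\left(m \right)} = 12 - 3 \frac{m + m}{m + \left(-5 + 4 m^{2}\right)^{2}} = 12 - 3 \frac{2 m}{m + \left(-5 + 4 m^{2}\right)^{2}} = 12 - \frac{6 m}{m + \left(-5 + 4 m^{2}\right)^{2}}$)
$\sqrt{-7393 + 8845} + S{\left(118 \right)} = \sqrt{-7393 + 8845} + \frac{6 \left(118 + 2 \left(-5 + 4 \cdot 118^{2}\right)^{2}\right)}{118 + \left(-5 + 4 \cdot 118^{2}\right)^{2}} = \sqrt{1452} + \frac{6 \left(118 + 2 \left(-5 + 4 \cdot 13924\right)^{2}\right)}{118 + \left(-5 + 4 \cdot 13924\right)^{2}} = 22 \sqrt{3} + \frac{6 \left(118 + 2 \left(-5 + 55696\right)^{2}\right)}{118 + \left(-5 + 55696\right)^{2}} = 22 \sqrt{3} + \frac{6 \left(118 + 2 \cdot 55691^{2}\right)}{118 + 55691^{2}} = 22 \sqrt{3} + \frac{6 \left(118 + 2 \cdot 3101487481\right)}{118 + 3101487481} = 22 \sqrt{3} + \frac{6 \left(118 + 6202974962\right)}{3101487599} = 22 \sqrt{3} + 6 \cdot \frac{1}{3101487599} \cdot 6202975080 = 22 \sqrt{3} + \frac{37217850480}{3101487599} = \frac{37217850480}{3101487599} + 22 \sqrt{3}$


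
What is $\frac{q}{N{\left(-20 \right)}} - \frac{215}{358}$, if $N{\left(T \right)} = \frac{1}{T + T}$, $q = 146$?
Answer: $- \frac{2090935}{358} \approx -5840.6$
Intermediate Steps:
$N{\left(T \right)} = \frac{1}{2 T}$
$\frac{q}{N{\left(-20 \right)}} - \frac{215}{358} = \frac{146}{\frac{1}{2} \frac{1}{-20}} - \frac{215}{358} = \frac{146}{\frac{1}{2} \left(- \frac{1}{20}\right)} - \frac{215}{358} = \frac{146}{- \frac{1}{40}} - \frac{215}{358} = 146 \left(-40\right) - \frac{215}{358} = -5840 - \frac{215}{358} = - \frac{2090935}{358}$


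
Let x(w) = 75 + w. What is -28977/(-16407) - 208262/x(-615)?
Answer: 190700123/492210 ≈ 387.44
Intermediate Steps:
-28977/(-16407) - 208262/x(-615) = -28977/(-16407) - 208262/(75 - 615) = -28977*(-1/16407) - 208262/(-540) = 9659/5469 - 208262*(-1/540) = 9659/5469 + 104131/270 = 190700123/492210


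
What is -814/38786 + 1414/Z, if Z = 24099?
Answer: 1601219/42486537 ≈ 0.037688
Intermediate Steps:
-814/38786 + 1414/Z = -814/38786 + 1414/24099 = -814*1/38786 + 1414*(1/24099) = -37/1763 + 1414/24099 = 1601219/42486537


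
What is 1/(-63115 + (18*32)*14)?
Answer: -1/55051 ≈ -1.8165e-5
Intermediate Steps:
1/(-63115 + (18*32)*14) = 1/(-63115 + 576*14) = 1/(-63115 + 8064) = 1/(-55051) = -1/55051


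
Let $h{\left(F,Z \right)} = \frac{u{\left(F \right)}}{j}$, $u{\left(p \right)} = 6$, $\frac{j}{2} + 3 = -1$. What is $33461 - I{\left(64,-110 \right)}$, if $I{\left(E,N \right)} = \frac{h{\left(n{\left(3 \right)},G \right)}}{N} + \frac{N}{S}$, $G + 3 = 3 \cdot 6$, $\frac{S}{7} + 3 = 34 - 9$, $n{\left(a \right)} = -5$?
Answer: $\frac{103062059}{3080} \approx 33462.0$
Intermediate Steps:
$j = -8$ ($j = -6 + 2 \left(-1\right) = -6 - 2 = -8$)
$S = 154$ ($S = -21 + 7 \left(34 - 9\right) = -21 + 7 \cdot 25 = -21 + 175 = 154$)
$G = 15$ ($G = -3 + 3 \cdot 6 = -3 + 18 = 15$)
$h{\left(F,Z \right)} = - \frac{3}{4}$ ($h{\left(F,Z \right)} = \frac{6}{-8} = 6 \left(- \frac{1}{8}\right) = - \frac{3}{4}$)
$I{\left(E,N \right)} = - \frac{3}{4 N} + \frac{N}{154}$
$33461 - I{\left(64,-110 \right)} = 33461 - \left(- \frac{3}{4 \left(-110\right)} + \frac{1}{154} \left(-110\right)\right) = 33461 - \left(\left(- \frac{3}{4}\right) \left(- \frac{1}{110}\right) - \frac{5}{7}\right) = 33461 - \left(\frac{3}{440} - \frac{5}{7}\right) = 33461 - - \frac{2179}{3080} = 33461 + \frac{2179}{3080} = \frac{103062059}{3080}$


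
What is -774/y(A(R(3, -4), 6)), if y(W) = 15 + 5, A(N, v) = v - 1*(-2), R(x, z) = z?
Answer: -387/10 ≈ -38.700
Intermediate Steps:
A(N, v) = 2 + v (A(N, v) = v + 2 = 2 + v)
y(W) = 20
-774/y(A(R(3, -4), 6)) = -774/20 = -774*1/20 = -387/10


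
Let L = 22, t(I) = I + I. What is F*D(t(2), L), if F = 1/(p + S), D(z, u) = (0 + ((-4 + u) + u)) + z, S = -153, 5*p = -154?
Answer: -220/919 ≈ -0.23939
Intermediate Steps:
t(I) = 2*I
p = -154/5 (p = (⅕)*(-154) = -154/5 ≈ -30.800)
D(z, u) = -4 + z + 2*u (D(z, u) = (0 + (-4 + 2*u)) + z = (-4 + 2*u) + z = -4 + z + 2*u)
F = -5/919 (F = 1/(-154/5 - 153) = 1/(-919/5) = -5/919 ≈ -0.0054407)
F*D(t(2), L) = -5*(-4 + 2*2 + 2*22)/919 = -5*(-4 + 4 + 44)/919 = -5/919*44 = -220/919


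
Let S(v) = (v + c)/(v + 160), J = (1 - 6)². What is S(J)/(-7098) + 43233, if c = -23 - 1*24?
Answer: 28385274656/656565 ≈ 43233.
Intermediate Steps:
J = 25 (J = (-5)² = 25)
c = -47 (c = -23 - 24 = -47)
S(v) = (-47 + v)/(160 + v) (S(v) = (v - 47)/(v + 160) = (-47 + v)/(160 + v))
S(J)/(-7098) + 43233 = ((-47 + 25)/(160 + 25))/(-7098) + 43233 = (-22/185)*(-1/7098) + 43233 = ((1/185)*(-22))*(-1/7098) + 43233 = -22/185*(-1/7098) + 43233 = 11/656565 + 43233 = 28385274656/656565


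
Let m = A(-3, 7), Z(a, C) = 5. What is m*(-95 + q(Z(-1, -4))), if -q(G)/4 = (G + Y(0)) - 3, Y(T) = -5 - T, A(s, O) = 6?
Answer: -498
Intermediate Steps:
m = 6
q(G) = 32 - 4*G (q(G) = -4*((G + (-5 - 1*0)) - 3) = -4*((G + (-5 + 0)) - 3) = -4*((G - 5) - 3) = -4*((-5 + G) - 3) = -4*(-8 + G) = 32 - 4*G)
m*(-95 + q(Z(-1, -4))) = 6*(-95 + (32 - 4*5)) = 6*(-95 + (32 - 20)) = 6*(-95 + 12) = 6*(-83) = -498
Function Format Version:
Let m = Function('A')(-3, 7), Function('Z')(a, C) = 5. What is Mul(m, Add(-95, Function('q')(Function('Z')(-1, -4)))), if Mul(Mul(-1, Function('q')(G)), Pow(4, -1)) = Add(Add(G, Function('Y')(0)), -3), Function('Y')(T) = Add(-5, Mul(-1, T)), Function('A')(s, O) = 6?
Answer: -498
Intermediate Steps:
m = 6
Function('q')(G) = Add(32, Mul(-4, G)) (Function('q')(G) = Mul(-4, Add(Add(G, Add(-5, Mul(-1, 0))), -3)) = Mul(-4, Add(Add(G, Add(-5, 0)), -3)) = Mul(-4, Add(Add(G, -5), -3)) = Mul(-4, Add(Add(-5, G), -3)) = Mul(-4, Add(-8, G)) = Add(32, Mul(-4, G)))
Mul(m, Add(-95, Function('q')(Function('Z')(-1, -4)))) = Mul(6, Add(-95, Add(32, Mul(-4, 5)))) = Mul(6, Add(-95, Add(32, -20))) = Mul(6, Add(-95, 12)) = Mul(6, -83) = -498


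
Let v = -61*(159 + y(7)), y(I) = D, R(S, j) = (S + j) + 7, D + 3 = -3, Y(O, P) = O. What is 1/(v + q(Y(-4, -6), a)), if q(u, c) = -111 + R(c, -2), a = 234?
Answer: -1/9205 ≈ -0.00010864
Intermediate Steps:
D = -6 (D = -3 - 3 = -6)
R(S, j) = 7 + S + j
y(I) = -6
q(u, c) = -106 + c (q(u, c) = -111 + (7 + c - 2) = -111 + (5 + c) = -106 + c)
v = -9333 (v = -61*(159 - 6) = -61*153 = -9333)
1/(v + q(Y(-4, -6), a)) = 1/(-9333 + (-106 + 234)) = 1/(-9333 + 128) = 1/(-9205) = -1/9205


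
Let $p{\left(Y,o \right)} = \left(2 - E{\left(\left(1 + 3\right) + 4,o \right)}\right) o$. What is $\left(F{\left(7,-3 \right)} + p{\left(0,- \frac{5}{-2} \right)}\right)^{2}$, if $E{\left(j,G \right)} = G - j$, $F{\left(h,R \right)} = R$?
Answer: $\frac{3969}{16} \approx 248.06$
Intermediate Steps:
$p{\left(Y,o \right)} = o \left(10 - o\right)$ ($p{\left(Y,o \right)} = \left(2 - \left(o - \left(\left(1 + 3\right) + 4\right)\right)\right) o = \left(2 - \left(o - \left(4 + 4\right)\right)\right) o = \left(2 - \left(o - 8\right)\right) o = \left(2 - \left(-8 + o\right)\right) o = \left(10 - o\right) o = o \left(10 - o\right)$)
$\left(F{\left(7,-3 \right)} + p{\left(0,- \frac{5}{-2} \right)}\right)^{2} = \left(-3 + - \frac{5}{-2} \left(10 - - \frac{5}{-2}\right)\right)^{2} = \left(-3 + \left(-5\right) \left(- \frac{1}{2}\right) \left(10 - \left(-5\right) \left(- \frac{1}{2}\right)\right)\right)^{2} = \left(-3 + \frac{5 \left(10 - \frac{5}{2}\right)}{2}\right)^{2} = \left(-3 + \frac{5}{2} \cdot \frac{15}{2}\right)^{2} = \left(-3 + \frac{75}{4}\right)^{2} = \left(\frac{63}{4}\right)^{2} = \frac{3969}{16}$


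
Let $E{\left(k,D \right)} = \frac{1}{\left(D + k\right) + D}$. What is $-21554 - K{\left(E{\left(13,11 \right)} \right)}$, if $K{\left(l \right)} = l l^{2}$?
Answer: $- \frac{924127751}{42875} \approx -21554.0$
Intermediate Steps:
$E{\left(k,D \right)} = \frac{1}{k + 2 D}$
$K{\left(l \right)} = l^{3}$
$-21554 - K{\left(E{\left(13,11 \right)} \right)} = -21554 - \left(\frac{1}{13 + 2 \cdot 11}\right)^{3} = -21554 - \left(\frac{1}{13 + 22}\right)^{3} = -21554 - \left(\frac{1}{35}\right)^{3} = -21554 - \frac{1}{42875} = - \frac{924127751}{42875}$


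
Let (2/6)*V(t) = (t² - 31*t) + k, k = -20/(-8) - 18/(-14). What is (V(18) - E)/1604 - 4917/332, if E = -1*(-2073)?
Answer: -30815391/1863848 ≈ -16.533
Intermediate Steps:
k = 53/14 (k = -20*(-⅛) - 18*(-1/14) = 5/2 + 9/7 = 53/14 ≈ 3.7857)
E = 2073
V(t) = 159/14 - 93*t + 3*t² (V(t) = 3*((t² - 31*t) + 53/14) = 3*(53/14 + t² - 31*t) = 159/14 - 93*t + 3*t²)
(V(18) - E)/1604 - 4917/332 = ((159/14 - 93*18 + 3*18²) - 1*2073)/1604 - 4917/332 = ((159/14 - 1674 + 3*324) - 2073)*(1/1604) - 4917*1/332 = ((159/14 - 1674 + 972) - 2073)*(1/1604) - 4917/332 = (-9669/14 - 2073)*(1/1604) - 4917/332 = -38691/14*1/1604 - 4917/332 = -38691/22456 - 4917/332 = -30815391/1863848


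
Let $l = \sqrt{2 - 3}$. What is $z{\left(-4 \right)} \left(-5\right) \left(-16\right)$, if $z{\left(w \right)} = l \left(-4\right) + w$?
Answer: $-320 - 320 i \approx -320.0 - 320.0 i$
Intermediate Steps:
$l = i$ ($l = \sqrt{-1} = i \approx 1.0 i$)
$z{\left(w \right)} = w - 4 i$ ($z{\left(w \right)} = i \left(-4\right) + w = - 4 i + w = w - 4 i$)
$z{\left(-4 \right)} \left(-5\right) \left(-16\right) = \left(-4 - 4 i\right) \left(-5\right) \left(-16\right) = \left(20 + 20 i\right) \left(-16\right) = -320 - 320 i$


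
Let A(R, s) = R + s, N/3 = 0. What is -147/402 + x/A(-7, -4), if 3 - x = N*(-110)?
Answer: -941/1474 ≈ -0.63840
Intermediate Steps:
N = 0 (N = 3*0 = 0)
x = 3 (x = 3 - 0*(-110) = 3 - 1*0 = 3 + 0 = 3)
-147/402 + x/A(-7, -4) = -147/402 + 3/(-7 - 4) = -147*1/402 + 3/(-11) = -49/134 + 3*(-1/11) = -49/134 - 3/11 = -941/1474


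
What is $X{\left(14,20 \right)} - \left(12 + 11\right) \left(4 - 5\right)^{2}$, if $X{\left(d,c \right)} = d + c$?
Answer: $11$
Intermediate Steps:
$X{\left(d,c \right)} = c + d$
$X{\left(14,20 \right)} - \left(12 + 11\right) \left(4 - 5\right)^{2} = \left(20 + 14\right) - \left(12 + 11\right) \left(4 - 5\right)^{2} = 34 - 23 \left(-1\right)^{2} = 34 - 23 \cdot 1 = 34 - 23 = 11$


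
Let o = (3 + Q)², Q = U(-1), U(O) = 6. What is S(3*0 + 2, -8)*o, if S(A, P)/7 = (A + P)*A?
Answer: -6804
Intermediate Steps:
Q = 6
o = 81 (o = (3 + 6)² = 9² = 81)
S(A, P) = 7*A*(A + P) (S(A, P) = 7*((A + P)*A) = 7*(A*(A + P)) = 7*A*(A + P))
S(3*0 + 2, -8)*o = (7*(3*0 + 2)*((3*0 + 2) - 8))*81 = (7*(0 + 2)*((0 + 2) - 8))*81 = (7*2*(2 - 8))*81 = (7*2*(-6))*81 = -84*81 = -6804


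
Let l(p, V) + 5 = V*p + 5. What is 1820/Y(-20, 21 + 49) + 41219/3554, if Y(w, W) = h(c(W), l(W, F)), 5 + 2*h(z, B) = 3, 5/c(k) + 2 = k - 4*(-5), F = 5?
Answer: -6427061/3554 ≈ -1808.4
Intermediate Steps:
l(p, V) = V*p (l(p, V) = -5 + (V*p + 5) = -5 + (5 + V*p) = V*p)
c(k) = 5/(18 + k) (c(k) = 5/(-2 + (k - 4*(-5))) = 5/(-2 + (k + 20)) = 5/(-2 + (20 + k)) = 5/(18 + k))
h(z, B) = -1 (h(z, B) = -5/2 + (½)*3 = -5/2 + 3/2 = -1)
Y(w, W) = -1
1820/Y(-20, 21 + 49) + 41219/3554 = 1820/(-1) + 41219/3554 = 1820*(-1) + 41219*(1/3554) = -1820 + 41219/3554 = -6427061/3554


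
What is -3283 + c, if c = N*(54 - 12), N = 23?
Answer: -2317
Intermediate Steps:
c = 966 (c = 23*(54 - 12) = 23*42 = 966)
-3283 + c = -3283 + 966 = -2317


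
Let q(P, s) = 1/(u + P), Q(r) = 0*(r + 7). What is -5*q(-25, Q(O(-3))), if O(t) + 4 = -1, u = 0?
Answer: ⅕ ≈ 0.20000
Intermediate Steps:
O(t) = -5 (O(t) = -4 - 1 = -5)
Q(r) = 0 (Q(r) = 0*(7 + r) = 0)
q(P, s) = 1/P (q(P, s) = 1/(0 + P) = 1/P)
-5*q(-25, Q(O(-3))) = -5/(-25) = -5*(-1/25) = ⅕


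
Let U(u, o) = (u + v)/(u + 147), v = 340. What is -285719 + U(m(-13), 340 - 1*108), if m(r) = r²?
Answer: -90286695/316 ≈ -2.8572e+5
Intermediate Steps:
U(u, o) = (340 + u)/(147 + u) (U(u, o) = (u + 340)/(u + 147) = (340 + u)/(147 + u))
-285719 + U(m(-13), 340 - 1*108) = -285719 + (340 + (-13)²)/(147 + (-13)²) = -285719 + (340 + 169)/(147 + 169) = -285719 + 509/316 = -90286695/316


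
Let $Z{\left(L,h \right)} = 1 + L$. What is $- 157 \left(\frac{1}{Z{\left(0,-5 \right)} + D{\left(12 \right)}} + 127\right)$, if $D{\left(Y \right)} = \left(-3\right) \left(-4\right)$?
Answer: $- \frac{259364}{13} \approx -19951.0$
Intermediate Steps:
$D{\left(Y \right)} = 12$
$- 157 \left(\frac{1}{Z{\left(0,-5 \right)} + D{\left(12 \right)}} + 127\right) = - 157 \left(\frac{1}{\left(1 + 0\right) + 12} + 127\right) = - 157 \left(\frac{1}{1 + 12} + 127\right) = - 157 \left(\frac{1}{13} + 127\right) = \left(-157\right) \frac{1652}{13} = - \frac{259364}{13}$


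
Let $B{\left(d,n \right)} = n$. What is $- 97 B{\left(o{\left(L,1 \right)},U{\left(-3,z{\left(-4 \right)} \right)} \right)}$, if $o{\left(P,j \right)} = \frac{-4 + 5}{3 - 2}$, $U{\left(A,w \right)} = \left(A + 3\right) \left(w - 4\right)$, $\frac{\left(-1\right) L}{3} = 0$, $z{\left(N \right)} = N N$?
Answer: $0$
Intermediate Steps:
$z{\left(N \right)} = N^{2}$
$L = 0$ ($L = \left(-3\right) 0 = 0$)
$U{\left(A,w \right)} = \left(-4 + w\right) \left(3 + A\right)$ ($U{\left(A,w \right)} = \left(3 + A\right) \left(-4 + w\right) = \left(-4 + w\right) \left(3 + A\right)$)
$o{\left(P,j \right)} = 1$ ($o{\left(P,j \right)} = 1 \cdot 1^{-1} = 1 \cdot 1 = 1$)
$- 97 B{\left(o{\left(L,1 \right)},U{\left(-3,z{\left(-4 \right)} \right)} \right)} = - 97 \left(-12 - -12 + 3 \left(-4\right)^{2} - 3 \left(-4\right)^{2}\right) = - 97 \left(-12 + 12 + 3 \cdot 16 - 48\right) = - 97 \left(-12 + 12 + 48 - 48\right) = \left(-97\right) 0 = 0$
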